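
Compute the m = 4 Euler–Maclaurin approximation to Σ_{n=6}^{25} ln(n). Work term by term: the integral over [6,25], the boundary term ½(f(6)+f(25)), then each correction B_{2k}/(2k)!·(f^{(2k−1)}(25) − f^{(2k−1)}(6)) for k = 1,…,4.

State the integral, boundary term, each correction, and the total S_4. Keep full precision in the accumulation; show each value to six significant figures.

∫_6^25 ln(x) dx evaluates to 50.7213.
½[f(6) + f(25)] = ½[1.79176 + 3.21888] = 2.50532.
Integral + boundary = 53.2267.
Correction k=1: B_{2}/2! · (f^{(1)}(25) − f^{(1)}(6)) = 1/12 · (0.0400000 − 0.166667) = -0.0105556.
After k=1: 53.2161.
Correction k=2: B_{4}/4! · (f^{(3)}(25) − f^{(3)}(6)) = −1/720 · (0.000128000 − 0.00925926) = 1.26823e-05.
After k=2: 53.2161.
Correction k=3: B_{6}/6! · (f^{(5)}(25) − f^{(5)}(6)) = 1/30240 · (2.45760e-06 − 0.00308642) = -1.01983e-07.
After k=3: 53.2161.
Correction k=4: B_{8}/8! · (f^{(7)}(25) − f^{(7)}(6)) = −1/1209600 · (1.17965e-07 − 0.00257202) = 2.12624e-09.

S_4 ≈ 53.2161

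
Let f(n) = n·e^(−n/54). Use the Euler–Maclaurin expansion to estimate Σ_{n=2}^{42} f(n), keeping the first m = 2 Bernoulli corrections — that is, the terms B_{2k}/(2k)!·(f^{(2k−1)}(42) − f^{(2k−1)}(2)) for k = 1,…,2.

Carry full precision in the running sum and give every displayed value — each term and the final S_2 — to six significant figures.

S_2 ≈ 542.928

The integral term ∫_2^42 x·e^(−x/54) dx = 532.385.
Boundary: ½(f(2) + f(42)) = ½(1.92728 + 19.2959) = 10.6116.
Integral + boundary = 542.997.
Correction k=1: B_{2}/2! · (f^{(1)}(42) − f^{(1)}(2)) = 1/12 · (0.102095 − 0.927950) = -0.0688213.
Partial sum through k=1: 542.928.
Correction k=2: B_{4}/4! · (f^{(3)}(42) − f^{(3)}(2)) = −1/720 · (0.000350119 − 0.000979160) = 8.73669e-07.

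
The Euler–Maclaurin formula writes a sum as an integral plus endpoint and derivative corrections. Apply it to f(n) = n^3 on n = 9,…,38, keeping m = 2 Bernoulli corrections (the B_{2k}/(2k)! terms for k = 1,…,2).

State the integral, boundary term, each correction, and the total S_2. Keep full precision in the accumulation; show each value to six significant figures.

S_2 ≈ 547785

∫_9^38 x^3 dx evaluates to 519644.
Endpoint term: (f(9) + f(38))/2 = (729.000 + 54872.0)/2 = 27800.5.
So far: 547444.
Correction k=1: B_{2}/2! · (f^{(1)}(38) − f^{(1)}(9)) = 1/12 · (4332.00 − 243.000) = 340.750.
After k=1: 547785.
Correction k=2: B_{4}/4! · (f^{(3)}(38) − f^{(3)}(9)) = −1/720 · (6.00000 − 6.00000) = 0.00000.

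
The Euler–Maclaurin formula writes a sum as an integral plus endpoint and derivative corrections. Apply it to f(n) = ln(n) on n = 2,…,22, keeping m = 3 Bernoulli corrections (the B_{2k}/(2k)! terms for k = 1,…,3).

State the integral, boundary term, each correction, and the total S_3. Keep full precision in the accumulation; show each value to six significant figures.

S_3 ≈ 48.4712

Integral: ∫_2^22 ln(x) dx = 46.6166.
½[f(2) + f(22)] = ½[0.693147 + 3.09104] = 1.89209.
Integral + boundary = 48.5087.
Order-1 term: 1/12 · (0.0454545 − 0.500000) = -0.0378788.
Running total after k=1: 48.4709.
Order-2 term: −1/720 · (0.000187829 − 0.250000) = 0.000346961.
Running total after k=2: 48.4712.
Order-3 term: 1/30240 · (4.65691e-06 − 0.750000) = -2.48014e-05.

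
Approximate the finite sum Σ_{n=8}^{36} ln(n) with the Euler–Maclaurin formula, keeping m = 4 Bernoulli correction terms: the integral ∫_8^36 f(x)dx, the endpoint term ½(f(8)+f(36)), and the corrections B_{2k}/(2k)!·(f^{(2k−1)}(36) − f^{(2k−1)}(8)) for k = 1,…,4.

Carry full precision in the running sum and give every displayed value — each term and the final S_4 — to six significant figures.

∫_8^36 ln(x) dx evaluates to 84.3711.
Boundary: ½(f(8) + f(36)) = ½(2.07944 + 3.58352) = 2.83148.
Running total after boundary: 87.2026.
Correction k=1: B_{2}/2! · (f^{(1)}(36) − f^{(1)}(8)) = 1/12 · (0.0277778 − 0.125000) = -0.00810185.
Partial sum through k=1: 87.1945.
Correction k=2: B_{4}/4! · (f^{(3)}(36) − f^{(3)}(8)) = −1/720 · (4.28669e-05 − 0.00390625) = 5.36581e-06.
Partial sum through k=2: 87.1945.
Correction k=3: B_{6}/6! · (f^{(5)}(36) − f^{(5)}(8)) = 1/30240 · (3.96916e-07 − 0.000732422) = -2.42072e-08.
Partial sum through k=3: 87.1945.
Correction k=4: B_{8}/8! · (f^{(7)}(36) − f^{(7)}(8)) = −1/1209600 · (9.18787e-09 − 0.000343323) = 2.83824e-10.

S_4 ≈ 87.1945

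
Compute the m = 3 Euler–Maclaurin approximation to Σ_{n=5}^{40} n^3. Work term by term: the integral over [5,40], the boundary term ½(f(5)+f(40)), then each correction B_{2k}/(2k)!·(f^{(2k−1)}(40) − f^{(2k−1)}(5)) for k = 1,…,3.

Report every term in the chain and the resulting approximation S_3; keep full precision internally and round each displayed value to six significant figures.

∫_5^40 x^3 dx evaluates to 639844.
Boundary: ½(f(5) + f(40)) = ½(125.000 + 64000.0) = 32062.5.
So far: 671906.
k=1: B_{2}/(2)! × [f^{(1)}(40) − f^{(1)}(5)] = 1/12 × (4800.00 − 75.0000) = 393.750.
Partial sum through k=1: 672300.
k=2: B_{4}/(4)! × [f^{(3)}(40) − f^{(3)}(5)] = −1/720 × (6.00000 − 6.00000) = 0.00000.
Partial sum through k=2: 672300.
k=3: B_{6}/(6)! × [f^{(5)}(40) − f^{(5)}(5)] = 1/30240 × (0.00000 − 0.00000) = 0.00000.

S_3 ≈ 672300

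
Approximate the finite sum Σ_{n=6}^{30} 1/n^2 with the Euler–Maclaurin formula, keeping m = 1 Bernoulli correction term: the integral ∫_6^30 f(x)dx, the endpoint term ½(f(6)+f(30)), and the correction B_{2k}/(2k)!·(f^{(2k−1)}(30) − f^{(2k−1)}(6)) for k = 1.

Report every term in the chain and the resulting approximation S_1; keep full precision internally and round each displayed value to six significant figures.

S_1 ≈ 0.148543

The integral term ∫_6^30 1/x^2 dx = 0.133333.
Boundary: ½(f(6) + f(30)) = ½(0.0277778 + 0.00111111) = 0.0144444.
Running total after boundary: 0.147778.
Order-1 term: 1/12 · (-7.40741e-05 − (-0.00925926)) = 0.000765432.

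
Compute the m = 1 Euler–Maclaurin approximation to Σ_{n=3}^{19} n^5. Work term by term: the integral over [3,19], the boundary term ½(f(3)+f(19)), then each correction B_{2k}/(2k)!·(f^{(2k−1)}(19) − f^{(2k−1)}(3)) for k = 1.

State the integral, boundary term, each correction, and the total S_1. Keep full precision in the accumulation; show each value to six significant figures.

Integral: ∫_3^19 x^5 dx = 7.84086e+06.
Boundary: ½(f(3) + f(19)) = ½(243.000 + 2.47610e+06) = 1.23817e+06.
So far: 9.07903e+06.
Correction k=1: B_{2}/2! · (f^{(1)}(19) − f^{(1)}(3)) = 1/12 · (651605 − 405.000) = 54266.7.

S_1 ≈ 9.13330e+06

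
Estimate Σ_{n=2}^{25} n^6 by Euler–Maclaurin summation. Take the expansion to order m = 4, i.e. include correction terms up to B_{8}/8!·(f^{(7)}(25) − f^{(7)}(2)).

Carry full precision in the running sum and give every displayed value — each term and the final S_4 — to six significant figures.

S_4 ≈ 9.98881e+08

Integral: ∫_2^25 x^6 dx = 8.71931e+08.
½[f(2) + f(25)] = ½[64.0000 + 2.44141e+08] = 1.22070e+08.
So far: 9.94001e+08.
Correction k=1: B_{2}/2! · (f^{(1)}(25) − f^{(1)}(2)) = 1/12 · (5.85938e+07 − 192.000) = 4.88280e+06.
Partial sum through k=1: 9.98884e+08.
Correction k=2: B_{4}/4! · (f^{(3)}(25) − f^{(3)}(2)) = −1/720 · (1.87500e+06 − 960.000) = -2602.83.
Partial sum through k=2: 9.98881e+08.
Correction k=3: B_{6}/6! · (f^{(5)}(25) − f^{(5)}(2)) = 1/30240 · (18000.0 − 1440.00) = 0.547619.
Partial sum through k=3: 9.98881e+08.
Correction k=4: B_{8}/8! · (f^{(7)}(25) − f^{(7)}(2)) = −1/1209600 · (0.00000 − 0.00000) = 0.00000.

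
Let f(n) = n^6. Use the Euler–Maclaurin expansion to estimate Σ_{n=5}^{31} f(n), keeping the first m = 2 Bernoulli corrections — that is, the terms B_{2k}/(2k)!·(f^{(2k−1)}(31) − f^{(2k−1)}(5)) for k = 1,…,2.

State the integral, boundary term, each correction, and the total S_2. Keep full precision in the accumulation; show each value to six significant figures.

S_2 ≈ 4.38843e+09

∫_5^31 x^6 dx evaluates to 3.93036e+09.
½[f(5) + f(31)] = ½[15625.0 + 8.87504e+08] = 4.43760e+08.
Running total after boundary: 4.37412e+09.
Order-1 term: 1/12 · (1.71775e+08 − 18750.0) = 1.43130e+07.
After k=1: 4.38843e+09.
Order-2 term: −1/720 · (3.57492e+06 − 15000.0) = -4944.33.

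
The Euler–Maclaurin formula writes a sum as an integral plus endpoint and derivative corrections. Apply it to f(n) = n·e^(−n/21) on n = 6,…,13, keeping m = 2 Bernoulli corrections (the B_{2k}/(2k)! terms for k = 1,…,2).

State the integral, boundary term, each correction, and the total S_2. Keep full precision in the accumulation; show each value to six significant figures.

S_2 ≈ 47.3561

The integral term ∫_6^13 x·e^(−x/21) dx = 41.6293.
Boundary: ½(f(6) + f(13)) = ½(4.50886 + 6.99994) = 5.75440.
Integral + boundary = 47.3837.
Correction k=1: B_{2}/2! · (f^{(1)}(13) − f^{(1)}(6)) = 1/12 · (0.205126 − 0.536769) = -0.0276369.
Running total after k=1: 47.3561.
Correction k=2: B_{4}/4! · (f^{(3)}(13) − f^{(3)}(6)) = −1/720 · (0.00290712 − 0.00462522) = 2.38625e-06.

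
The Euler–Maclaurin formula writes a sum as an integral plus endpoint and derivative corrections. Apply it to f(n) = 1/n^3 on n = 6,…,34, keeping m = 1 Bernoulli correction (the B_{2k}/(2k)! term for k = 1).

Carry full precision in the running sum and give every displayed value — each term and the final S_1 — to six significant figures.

The integral term ∫_6^34 1/x^3 dx = 0.0134564.
½[f(6) + f(34)] = ½[0.00462963 + 2.54427e-05] = 0.00232754.
Running total after boundary: 0.0157839.
k=1: B_{2}/(2)! × [f^{(1)}(34) − f^{(1)}(6)] = 1/12 × (-2.24494e-06 − (-0.00231481)) = 0.000192714.

S_1 ≈ 0.0159766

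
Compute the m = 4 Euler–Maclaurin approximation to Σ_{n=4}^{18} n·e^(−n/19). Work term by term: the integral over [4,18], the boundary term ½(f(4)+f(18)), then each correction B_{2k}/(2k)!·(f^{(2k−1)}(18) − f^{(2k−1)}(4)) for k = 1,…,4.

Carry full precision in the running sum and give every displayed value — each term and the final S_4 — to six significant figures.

Integral: ∫_4^18 x·e^(−x/19) dx = 81.4436.
Boundary: ½(f(4) + f(18)) = ½(3.24063 + 6.97968) = 5.11016.
Integral + boundary = 86.5537.
k=1: B_{2}/(2)! × [f^{(1)}(18) − f^{(1)}(4)] = 1/12 × (0.0204084 − 0.639598) = -0.0515991.
Running total after k=1: 86.5021.
k=2: B_{4}/(4)! × [f^{(3)}(18) − f^{(3)}(4)] = −1/720 × (0.00220479 − 0.00626015) = 5.63244e-06.
Running total after k=2: 86.5021.
k=3: B_{6}/(6)! × [f^{(5)}(18) − f^{(5)}(4)] = 1/30240 × (1.20583e-05 − 2.97744e-05) = -5.85850e-10.
Running total after k=3: 86.5021.
k=4: B_{8}/(8)! × [f^{(7)}(18) − f^{(7)}(4)] = −1/1209600 × (4.98868e-08 − 1.16919e-07) = 5.54166e-14.

S_4 ≈ 86.5021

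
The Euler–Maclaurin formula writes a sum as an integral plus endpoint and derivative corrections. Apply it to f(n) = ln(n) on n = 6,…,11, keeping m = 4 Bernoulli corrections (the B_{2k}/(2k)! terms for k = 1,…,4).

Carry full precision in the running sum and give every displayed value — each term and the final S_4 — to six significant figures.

∫_6^11 ln(x) dx evaluates to 10.6263.
Boundary: ½(f(6) + f(11)) = ½(1.79176 + 2.39790) = 2.09483.
Integral + boundary = 12.7211.
k=1: B_{2}/(2)! × [f^{(1)}(11) − f^{(1)}(6)] = 1/12 × (0.0909091 − 0.166667) = -0.00631313.
Running total after k=1: 12.7148.
k=2: B_{4}/(4)! × [f^{(3)}(11) − f^{(3)}(6)] = −1/720 × (0.00150263 − 0.00925926) = 1.07731e-05.
Running total after k=2: 12.7148.
k=3: B_{6}/(6)! × [f^{(5)}(11) − f^{(5)}(6)] = 1/30240 × (0.000149021 − 0.00308642) = -9.71362e-08.
Running total after k=3: 12.7148.
k=4: B_{8}/(8)! × [f^{(7)}(11) − f^{(7)}(6)] = −1/1209600 × (3.69474e-05 − 0.00257202) = 2.09579e-09.

S_4 ≈ 12.7148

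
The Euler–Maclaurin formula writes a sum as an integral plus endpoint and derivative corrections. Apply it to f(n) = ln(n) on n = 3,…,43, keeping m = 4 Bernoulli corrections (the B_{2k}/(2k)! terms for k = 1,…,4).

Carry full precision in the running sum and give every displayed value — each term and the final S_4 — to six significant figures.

S_4 ≈ 120.840

The integral term ∫_3^43 ln(x) dx = 118.436.
Endpoint term: (f(3) + f(43))/2 = (1.09861 + 3.76120)/2 = 2.42991.
Integral + boundary = 120.866.
Correction k=1: B_{2}/2! · (f^{(1)}(43) − f^{(1)}(3)) = 1/12 · (0.0232558 − 0.333333) = -0.0258398.
After k=1: 120.840.
Correction k=2: B_{4}/4! · (f^{(3)}(43) − f^{(3)}(3)) = −1/720 · (2.51550e-05 − 0.0740741) = 0.000102846.
After k=2: 120.840.
Correction k=3: B_{6}/6! · (f^{(5)}(43) − f^{(5)}(3)) = 1/30240 · (1.63256e-07 − 0.0987654) = -3.26605e-06.
After k=3: 120.840.
Correction k=4: B_{8}/8! · (f^{(7)}(43) − f^{(7)}(3)) = −1/1209600 · (2.64883e-09 − 0.329218) = 2.72171e-07.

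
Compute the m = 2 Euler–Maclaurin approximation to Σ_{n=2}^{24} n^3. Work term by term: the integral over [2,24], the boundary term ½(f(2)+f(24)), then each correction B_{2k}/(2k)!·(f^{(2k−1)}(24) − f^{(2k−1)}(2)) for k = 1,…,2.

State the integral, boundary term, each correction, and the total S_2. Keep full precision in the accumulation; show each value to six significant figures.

∫_2^24 x^3 dx evaluates to 82940.0.
Endpoint term: (f(2) + f(24))/2 = (8.00000 + 13824.0)/2 = 6916.00.
Running total after boundary: 89856.0.
k=1: B_{2}/(2)! × [f^{(1)}(24) − f^{(1)}(2)] = 1/12 × (1728.00 − 12.0000) = 143.000.
Running total after k=1: 89999.0.
k=2: B_{4}/(4)! × [f^{(3)}(24) − f^{(3)}(2)] = −1/720 × (6.00000 − 6.00000) = 0.00000.

S_2 ≈ 89999.0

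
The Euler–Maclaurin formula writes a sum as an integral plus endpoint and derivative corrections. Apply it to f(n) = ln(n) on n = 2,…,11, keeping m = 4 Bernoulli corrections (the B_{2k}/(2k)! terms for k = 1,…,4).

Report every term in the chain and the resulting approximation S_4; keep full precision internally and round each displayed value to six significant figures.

S_4 ≈ 17.5023

∫_2^11 ln(x) dx evaluates to 15.9906.
Boundary: ½(f(2) + f(11)) = ½(0.693147 + 2.39790) = 1.54552.
Integral + boundary = 17.5361.
Order-1 term: 1/12 · (0.0909091 − 0.500000) = -0.0340909.
After k=1: 17.5020.
Order-2 term: −1/720 · (0.00150263 − 0.250000) = 0.000345135.
After k=2: 17.5023.
Order-3 term: 1/30240 · (0.000149021 − 0.750000) = -2.47967e-05.
After k=3: 17.5023.
Order-4 term: −1/1209600 · (3.69474e-05 − 5.62500) = 4.65027e-06.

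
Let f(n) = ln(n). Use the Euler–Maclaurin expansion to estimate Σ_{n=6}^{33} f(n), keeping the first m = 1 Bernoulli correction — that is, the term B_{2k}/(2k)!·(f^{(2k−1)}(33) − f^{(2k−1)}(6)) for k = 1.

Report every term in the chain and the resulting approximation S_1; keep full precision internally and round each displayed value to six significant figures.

Integral: ∫_6^33 ln(x) dx = 77.6342.
Endpoint term: (f(6) + f(33))/2 = (1.79176 + 3.49651)/2 = 2.64413.
Integral + boundary = 80.2783.
Correction k=1: B_{2}/2! · (f^{(1)}(33) − f^{(1)}(6)) = 1/12 · (0.0303030 − 0.166667) = -0.0113636.

S_1 ≈ 80.2670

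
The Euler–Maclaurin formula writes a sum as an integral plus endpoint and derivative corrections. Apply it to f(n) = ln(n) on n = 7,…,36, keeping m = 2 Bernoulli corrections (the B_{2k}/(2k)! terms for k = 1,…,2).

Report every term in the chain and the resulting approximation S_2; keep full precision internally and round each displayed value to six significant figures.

∫_7^36 ln(x) dx evaluates to 86.3853.
Boundary: ½(f(7) + f(36)) = ½(1.94591 + 3.58352) = 2.76471.
Integral + boundary = 89.1500.
Order-1 term: 1/12 · (0.0277778 − 0.142857) = -0.00958995.
After k=1: 89.1404.
Order-2 term: −1/720 · (4.28669e-05 − 0.00583090) = 8.03894e-06.

S_2 ≈ 89.1404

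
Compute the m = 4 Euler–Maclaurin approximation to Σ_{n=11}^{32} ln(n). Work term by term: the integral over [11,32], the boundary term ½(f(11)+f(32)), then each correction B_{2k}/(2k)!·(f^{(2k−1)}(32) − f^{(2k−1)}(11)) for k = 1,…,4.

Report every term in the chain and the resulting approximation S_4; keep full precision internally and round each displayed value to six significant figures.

S_4 ≈ 66.4535

Integral: ∫_11^32 ln(x) dx = 63.5267.
Boundary: ½(f(11) + f(32)) = ½(2.39790 + 3.46574) = 2.93182.
So far: 66.4585.
k=1: B_{2}/(2)! × [f^{(1)}(32) − f^{(1)}(11)] = 1/12 × (0.0312500 − 0.0909091) = -0.00497159.
Partial sum through k=1: 66.4535.
k=2: B_{4}/(4)! × [f^{(3)}(32) − f^{(3)}(11)] = −1/720 × (6.10352e-05 − 0.00150263) = 2.00221e-06.
Partial sum through k=2: 66.4535.
k=3: B_{6}/(6)! × [f^{(5)}(32) − f^{(5)}(11)] = 1/30240 × (7.15256e-07 − 0.000149021) = -4.90429e-09.
Partial sum through k=3: 66.4535.
k=4: B_{8}/(8)! × [f^{(7)}(32) − f^{(7)}(11)] = −1/1209600 × (2.09548e-08 − 3.69474e-05) = 3.05278e-11.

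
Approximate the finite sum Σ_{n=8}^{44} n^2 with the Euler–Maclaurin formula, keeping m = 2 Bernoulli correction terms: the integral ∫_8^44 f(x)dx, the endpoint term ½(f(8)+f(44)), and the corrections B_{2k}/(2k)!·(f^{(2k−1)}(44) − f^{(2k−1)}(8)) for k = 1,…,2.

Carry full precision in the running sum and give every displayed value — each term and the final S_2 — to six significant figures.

S_2 ≈ 29230.0

Integral: ∫_8^44 x^2 dx = 28224.0.
Endpoint term: (f(8) + f(44))/2 = (64.0000 + 1936.00)/2 = 1000.00.
So far: 29224.0.
Order-1 term: 1/12 · (88.0000 − 16.0000) = 6.00000.
Partial sum through k=1: 29230.0.
Order-2 term: −1/720 · (0.00000 − 0.00000) = 0.00000.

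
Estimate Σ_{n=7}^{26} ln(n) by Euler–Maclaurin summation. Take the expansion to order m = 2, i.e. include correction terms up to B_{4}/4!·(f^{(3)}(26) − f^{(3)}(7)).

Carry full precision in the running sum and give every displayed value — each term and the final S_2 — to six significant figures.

S_2 ≈ 54.6825

∫_7^26 ln(x) dx evaluates to 52.0891.
Boundary: ½(f(7) + f(26)) = ½(1.94591 + 3.25810) = 2.60200.
So far: 54.6911.
Order-1 term: 1/12 · (0.0384615 − 0.142857) = -0.00869963.
Running total after k=1: 54.6824.
Order-2 term: −1/720 · (0.000113792 − 0.00583090) = 7.94043e-06.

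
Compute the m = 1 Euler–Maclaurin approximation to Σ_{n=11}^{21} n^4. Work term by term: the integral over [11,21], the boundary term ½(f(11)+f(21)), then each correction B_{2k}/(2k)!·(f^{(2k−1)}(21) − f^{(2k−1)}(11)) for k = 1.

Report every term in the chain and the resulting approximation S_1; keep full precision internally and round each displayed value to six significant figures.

∫_11^21 x^4 dx evaluates to 784610.
Endpoint term: (f(11) + f(21))/2 = (14641.0 + 194481)/2 = 104561.
Running total after boundary: 889171.
k=1: B_{2}/(2)! × [f^{(1)}(21) − f^{(1)}(11)] = 1/12 × (37044.0 − 5324.00) = 2643.33.

S_1 ≈ 891814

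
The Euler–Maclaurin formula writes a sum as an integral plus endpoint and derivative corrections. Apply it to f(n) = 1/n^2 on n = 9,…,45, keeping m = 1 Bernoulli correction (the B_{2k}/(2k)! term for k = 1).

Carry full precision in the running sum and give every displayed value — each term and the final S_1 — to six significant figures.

S_1 ≈ 0.0955354

Integral: ∫_9^45 1/x^2 dx = 0.0888889.
Endpoint term: (f(9) + f(45))/2 = (0.0123457 + 0.000493827)/2 = 0.00641975.
Integral + boundary = 0.0953086.
k=1: B_{2}/(2)! × [f^{(1)}(45) − f^{(1)}(9)] = 1/12 × (-2.19479e-05 − (-0.00274348)) = 0.000226795.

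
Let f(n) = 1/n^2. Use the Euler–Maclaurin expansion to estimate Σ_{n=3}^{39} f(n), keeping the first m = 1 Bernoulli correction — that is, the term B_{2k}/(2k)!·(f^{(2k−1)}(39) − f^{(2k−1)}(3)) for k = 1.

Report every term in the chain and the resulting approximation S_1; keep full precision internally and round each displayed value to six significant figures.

S_1 ≈ 0.369747

∫_3^39 1/x^2 dx evaluates to 0.307692.
Boundary: ½(f(3) + f(39)) = ½(0.111111 + 0.000657462) = 0.0558843.
Integral + boundary = 0.363577.
k=1: B_{2}/(2)! × [f^{(1)}(39) − f^{(1)}(3)] = 1/12 × (-3.37160e-05 − (-0.0740741)) = 0.00617003.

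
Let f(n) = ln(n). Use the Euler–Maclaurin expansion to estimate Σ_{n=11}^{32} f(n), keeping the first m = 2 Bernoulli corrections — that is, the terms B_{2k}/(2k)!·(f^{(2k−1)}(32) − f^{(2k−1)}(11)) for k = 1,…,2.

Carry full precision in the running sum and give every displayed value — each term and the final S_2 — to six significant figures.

∫_11^32 ln(x) dx evaluates to 63.5267.
Boundary: ½(f(11) + f(32)) = ½(2.39790 + 3.46574) = 2.93182.
Integral + boundary = 66.4585.
Order-1 term: 1/12 · (0.0312500 − 0.0909091) = -0.00497159.
Partial sum through k=1: 66.4535.
Order-2 term: −1/720 · (6.10352e-05 − 0.00150263) = 2.00221e-06.

S_2 ≈ 66.4535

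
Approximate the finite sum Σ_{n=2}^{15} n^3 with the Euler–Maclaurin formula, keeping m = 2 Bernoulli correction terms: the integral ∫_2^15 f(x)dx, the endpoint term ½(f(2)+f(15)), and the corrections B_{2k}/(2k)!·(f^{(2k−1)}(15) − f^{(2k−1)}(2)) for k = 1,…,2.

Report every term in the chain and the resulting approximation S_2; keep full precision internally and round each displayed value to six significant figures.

Integral: ∫_2^15 x^3 dx = 12652.2.
Endpoint term: (f(2) + f(15))/2 = (8.00000 + 3375.00)/2 = 1691.50.
So far: 14343.8.
Correction k=1: B_{2}/2! · (f^{(1)}(15) − f^{(1)}(2)) = 1/12 · (675.000 − 12.0000) = 55.2500.
After k=1: 14399.0.
Correction k=2: B_{4}/4! · (f^{(3)}(15) − f^{(3)}(2)) = −1/720 · (6.00000 − 6.00000) = 0.00000.

S_2 ≈ 14399.0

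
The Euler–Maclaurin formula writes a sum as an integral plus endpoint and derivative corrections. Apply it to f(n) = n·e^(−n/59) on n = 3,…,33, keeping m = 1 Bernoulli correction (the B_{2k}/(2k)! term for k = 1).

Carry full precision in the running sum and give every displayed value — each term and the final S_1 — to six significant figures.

S_1 ≈ 384.827

∫_3^33 x·e^(−x/59) dx evaluates to 374.024.
Boundary: ½(f(3) + f(33)) = ½(2.85127 + 18.8627) = 10.8570.
Running total after boundary: 384.881.
Correction k=1: B_{2}/2! · (f^{(1)}(33) − f^{(1)}(3)) = 1/12 · (0.251890 − 0.902097) = -0.0541839.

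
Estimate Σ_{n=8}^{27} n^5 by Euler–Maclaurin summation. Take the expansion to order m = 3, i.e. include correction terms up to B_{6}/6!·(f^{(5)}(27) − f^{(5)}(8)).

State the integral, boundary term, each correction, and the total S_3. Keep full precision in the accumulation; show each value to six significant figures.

S_3 ≈ 7.19369e+07

∫_8^27 x^5 dx evaluates to 6.45264e+07.
½[f(8) + f(27)] = ½[32768.0 + 1.43489e+07] = 7.19084e+06.
Running total after boundary: 7.17172e+07.
k=1: B_{2}/(2)! × [f^{(1)}(27) − f^{(1)}(8)] = 1/12 × (2.65720e+06 − 20480.0) = 219727.
Partial sum through k=1: 7.19370e+07.
k=2: B_{4}/(4)! × [f^{(3)}(27) − f^{(3)}(8)] = −1/720 × (43740.0 − 3840.00) = -55.4167.
Partial sum through k=2: 7.19369e+07.
k=3: B_{6}/(6)! × [f^{(5)}(27) − f^{(5)}(8)] = 1/30240 × (120.000 − 120.000) = 0.00000.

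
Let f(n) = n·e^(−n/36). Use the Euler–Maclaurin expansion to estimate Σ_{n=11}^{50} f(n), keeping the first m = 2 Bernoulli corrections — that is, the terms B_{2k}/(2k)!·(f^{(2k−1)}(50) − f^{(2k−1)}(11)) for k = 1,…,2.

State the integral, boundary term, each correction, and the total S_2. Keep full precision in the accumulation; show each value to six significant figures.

S_2 ≈ 484.761

Integral: ∫_11^50 x·e^(−x/36) dx = 474.526.
Endpoint term: (f(11) + f(50))/2 = (8.10385 + 12.4676)/2 = 10.2857.
Running total after boundary: 484.811.
k=1: B_{2}/(2)! × [f^{(1)}(50) − f^{(1)}(11)] = 1/12 × (-0.0969703 − 0.511607) = -0.0507148.
Running total after k=1: 484.761.
k=2: B_{4}/(4)! × [f^{(3)}(50) − f^{(3)}(11)] = −1/720 × (0.000309980 − 0.00153166) = 1.69678e-06.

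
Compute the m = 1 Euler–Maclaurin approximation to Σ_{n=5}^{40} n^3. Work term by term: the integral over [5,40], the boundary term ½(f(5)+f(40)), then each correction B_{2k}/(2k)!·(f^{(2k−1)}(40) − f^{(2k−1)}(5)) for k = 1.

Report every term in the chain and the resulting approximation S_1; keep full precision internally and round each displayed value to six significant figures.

S_1 ≈ 672300

The integral term ∫_5^40 x^3 dx = 639844.
½[f(5) + f(40)] = ½[125.000 + 64000.0] = 32062.5.
Running total after boundary: 671906.
Order-1 term: 1/12 · (4800.00 − 75.0000) = 393.750.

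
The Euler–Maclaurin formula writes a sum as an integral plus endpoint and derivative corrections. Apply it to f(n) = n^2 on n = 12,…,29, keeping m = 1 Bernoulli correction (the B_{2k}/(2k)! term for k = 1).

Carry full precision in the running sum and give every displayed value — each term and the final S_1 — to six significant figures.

S_1 ≈ 8049.00

The integral term ∫_12^29 x^2 dx = 7553.67.
Boundary: ½(f(12) + f(29)) = ½(144.000 + 841.000) = 492.500.
So far: 8046.17.
k=1: B_{2}/(2)! × [f^{(1)}(29) − f^{(1)}(12)] = 1/12 × (58.0000 − 24.0000) = 2.83333.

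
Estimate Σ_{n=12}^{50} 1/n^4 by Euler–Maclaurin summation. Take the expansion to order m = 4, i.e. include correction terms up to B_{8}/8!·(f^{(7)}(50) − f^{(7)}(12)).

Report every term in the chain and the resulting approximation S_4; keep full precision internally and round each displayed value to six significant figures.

S_4 ≈ 0.000215761

Integral: ∫_12^50 1/x^4 dx = 0.000190235.
½[f(12) + f(50)] = ½[4.82253e-05 + 1.60000e-07] = 2.41927e-05.
Running total after boundary: 0.000214427.
Order-1 term: 1/12 · (-1.28000e-08 − (-1.60751e-05)) = 1.33853e-06.
After k=1: 0.000215766.
Order-2 term: −1/720 · (-1.53600e-10 − (-3.34898e-06)) = -4.65115e-09.
After k=2: 0.000215761.
Order-3 term: 1/30240 · (-3.44064e-12 − (-1.30238e-06)) = 4.30680e-11.
After k=3: 0.000215761.
Order-4 term: −1/1209600 · (-1.23863e-13 − (-8.13988e-07)) = -6.72940e-13.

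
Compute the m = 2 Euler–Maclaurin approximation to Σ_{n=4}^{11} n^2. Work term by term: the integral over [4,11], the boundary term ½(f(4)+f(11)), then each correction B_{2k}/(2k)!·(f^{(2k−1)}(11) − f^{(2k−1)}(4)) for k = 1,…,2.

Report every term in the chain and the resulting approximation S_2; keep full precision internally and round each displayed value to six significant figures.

S_2 ≈ 492.000

∫_4^11 x^2 dx evaluates to 422.333.
Boundary: ½(f(4) + f(11)) = ½(16.0000 + 121.000) = 68.5000.
Integral + boundary = 490.833.
Order-1 term: 1/12 · (22.0000 − 8.00000) = 1.16667.
Partial sum through k=1: 492.000.
Order-2 term: −1/720 · (0.00000 − 0.00000) = 0.00000.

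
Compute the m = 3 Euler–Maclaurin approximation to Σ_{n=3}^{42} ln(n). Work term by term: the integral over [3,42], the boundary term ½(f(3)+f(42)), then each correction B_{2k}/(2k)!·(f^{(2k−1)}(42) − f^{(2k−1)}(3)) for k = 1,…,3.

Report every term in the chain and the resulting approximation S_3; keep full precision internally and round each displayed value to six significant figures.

The integral term ∫_3^42 ln(x) dx = 114.686.
Endpoint term: (f(3) + f(42))/2 = (1.09861 + 3.73767)/2 = 2.41814.
So far: 117.104.
Correction k=1: B_{2}/2! · (f^{(1)}(42) − f^{(1)}(3)) = 1/12 · (0.0238095 − 0.333333) = -0.0257937.
Partial sum through k=1: 117.079.
Correction k=2: B_{4}/4! · (f^{(3)}(42) − f^{(3)}(3)) = −1/720 · (2.69949e-05 − 0.0740741) = 0.000102843.
Partial sum through k=2: 117.079.
Correction k=3: B_{6}/6! · (f^{(5)}(42) − f^{(5)}(3)) = 1/30240 · (1.83639e-07 − 0.0987654) = -3.26605e-06.

S_3 ≈ 117.079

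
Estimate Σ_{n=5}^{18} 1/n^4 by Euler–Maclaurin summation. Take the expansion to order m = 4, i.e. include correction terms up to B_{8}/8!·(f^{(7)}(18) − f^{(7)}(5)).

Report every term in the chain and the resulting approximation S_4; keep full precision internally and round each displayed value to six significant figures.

S_4 ≈ 0.00351873

Integral: ∫_5^18 1/x^4 dx = 0.00260951.
½[f(5) + f(18)] = ½[0.00160000 + 9.52599e-06] = 0.000804763.
Integral + boundary = 0.00341427.
Correction k=1: B_{2}/2! · (f^{(1)}(18) − f^{(1)}(5)) = 1/12 · (-2.11689e-06 − (-0.00128000)) = 0.000106490.
Partial sum through k=1: 0.00352076.
Correction k=2: B_{4}/4! · (f^{(3)}(18) − f^{(3)}(5)) = −1/720 · (-1.96008e-07 − (-0.00153600)) = -2.13306e-06.
Partial sum through k=2: 0.00351863.
Correction k=3: B_{6}/6! · (f^{(5)}(18) − f^{(5)}(5)) = 1/30240 · (-3.38779e-08 − (-0.00344064)) = 1.13777e-07.
Partial sum through k=3: 0.00351874.
Correction k=4: B_{8}/8! · (f^{(7)}(18) − f^{(7)}(5)) = −1/1209600 · (-9.41053e-09 − (-0.0123863)) = -1.02400e-08.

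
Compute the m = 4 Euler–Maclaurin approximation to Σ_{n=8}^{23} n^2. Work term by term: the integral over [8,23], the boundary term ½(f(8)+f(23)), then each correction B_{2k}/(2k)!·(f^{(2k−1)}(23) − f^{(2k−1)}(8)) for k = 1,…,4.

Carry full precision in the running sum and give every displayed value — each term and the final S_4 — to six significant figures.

The integral term ∫_8^23 x^2 dx = 3885.00.
Boundary: ½(f(8) + f(23)) = ½(64.0000 + 529.000) = 296.500.
Integral + boundary = 4181.50.
Correction k=1: B_{2}/2! · (f^{(1)}(23) − f^{(1)}(8)) = 1/12 · (46.0000 − 16.0000) = 2.50000.
Partial sum through k=1: 4184.00.
Correction k=2: B_{4}/4! · (f^{(3)}(23) − f^{(3)}(8)) = −1/720 · (0.00000 − 0.00000) = 0.00000.
Partial sum through k=2: 4184.00.
Correction k=3: B_{6}/6! · (f^{(5)}(23) − f^{(5)}(8)) = 1/30240 · (0.00000 − 0.00000) = 0.00000.
Partial sum through k=3: 4184.00.
Correction k=4: B_{8}/8! · (f^{(7)}(23) − f^{(7)}(8)) = −1/1209600 · (0.00000 − 0.00000) = 0.00000.

S_4 ≈ 4184.00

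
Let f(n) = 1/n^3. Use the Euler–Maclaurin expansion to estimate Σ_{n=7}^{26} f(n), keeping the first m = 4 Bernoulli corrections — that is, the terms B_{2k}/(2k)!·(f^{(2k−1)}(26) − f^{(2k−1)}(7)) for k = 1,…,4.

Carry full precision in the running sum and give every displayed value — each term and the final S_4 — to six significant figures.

The integral term ∫_7^26 1/x^3 dx = 0.00946444.
Boundary: ½(f(7) + f(26)) = ½(0.00291545 + 5.68958e-05) = 0.00148617.
Running total after boundary: 0.0109506.
Correction k=1: B_{2}/2! · (f^{(1)}(26) − f^{(1)}(7)) = 1/12 · (-6.56490e-06 − (-0.00124948)) = 0.000103576.
Running total after k=1: 0.0110542.
Correction k=2: B_{4}/4! · (f^{(3)}(26) − f^{(3)}(7)) = −1/720 · (-1.94228e-07 − (-0.000509992)) = -7.08052e-07.
Running total after k=2: 0.0110535.
Correction k=3: B_{6}/6! · (f^{(5)}(26) − f^{(5)}(7)) = 1/30240 · (-1.20674e-08 − (-0.000437136)) = 1.44551e-08.
Running total after k=3: 0.0110535.
Correction k=4: B_{8}/8! · (f^{(7)}(26) − f^{(7)}(7)) = −1/1209600 · (-1.28529e-09 − (-0.000642322)) = -5.31019e-10.

S_4 ≈ 0.0110535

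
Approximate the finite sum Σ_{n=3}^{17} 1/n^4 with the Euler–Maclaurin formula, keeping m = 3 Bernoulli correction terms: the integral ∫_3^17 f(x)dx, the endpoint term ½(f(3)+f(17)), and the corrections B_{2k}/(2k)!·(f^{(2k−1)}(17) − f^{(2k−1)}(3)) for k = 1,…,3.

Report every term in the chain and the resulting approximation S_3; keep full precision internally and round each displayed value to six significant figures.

∫_3^17 1/x^4 dx evaluates to 0.0122778.
½[f(3) + f(17)] = ½[0.0123457 + 1.19730e-05] = 0.00617883.
Running total after boundary: 0.0184567.
Order-1 term: 1/12 · (-2.81719e-06 − (-0.0164609)) = 0.00137151.
Partial sum through k=1: 0.0198282.
Order-2 term: −1/720 · (-2.92441e-07 − (-0.0548697)) = -7.62075e-05.
Partial sum through k=2: 0.0197520.
Order-3 term: 1/30240 · (-5.66668e-08 − (-0.341411)) = 1.12901e-05.

S_3 ≈ 0.0197632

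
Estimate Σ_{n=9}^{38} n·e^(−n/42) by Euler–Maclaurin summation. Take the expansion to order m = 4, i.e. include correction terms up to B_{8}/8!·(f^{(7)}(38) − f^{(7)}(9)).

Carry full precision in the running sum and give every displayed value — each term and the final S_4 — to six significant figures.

S_4 ≈ 380.532

Integral: ∫_9^38 x·e^(−x/42) dx = 369.262.
Boundary: ½(f(9) + f(38)) = ½(7.26406 + 15.3763) = 11.3202.
So far: 380.582.
Correction k=1: B_{2}/2! · (f^{(1)}(38) − f^{(1)}(9)) = 1/12 · (0.0385370 − 0.634164) = -0.0496356.
After k=1: 380.532.
Correction k=2: B_{4}/4! · (f^{(3)}(38) − f^{(3)}(9)) = −1/720 · (0.000480620 − 0.00127460) = 1.10275e-06.
After k=2: 380.532.
Correction k=3: B_{6}/6! · (f^{(5)}(38) − f^{(5)}(9)) = 1/30240 · (5.32536e-07 − 1.24133e-06) = -2.34389e-11.
After k=3: 380.532.
Correction k=4: B_{8}/8! · (f^{(7)}(38) − f^{(7)}(9)) = −1/1209600 · (4.49326e-10 − 9.97784e-10) = 4.53421e-16.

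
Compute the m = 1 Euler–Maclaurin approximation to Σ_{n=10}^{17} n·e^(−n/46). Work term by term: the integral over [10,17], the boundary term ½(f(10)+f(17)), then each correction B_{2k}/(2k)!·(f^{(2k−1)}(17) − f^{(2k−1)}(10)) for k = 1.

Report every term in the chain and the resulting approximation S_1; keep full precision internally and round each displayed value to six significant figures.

S_1 ≈ 79.9505

The integral term ∫_10^17 x·e^(−x/46) dx = 70.0698.
½[f(10) + f(17)] = ½[8.04615 + 11.7476] = 9.89687.
Integral + boundary = 79.9667.
k=1: B_{2}/(2)! × [f^{(1)}(17) − f^{(1)}(10)] = 1/12 × (0.435652 − 0.629699) = -0.0161705.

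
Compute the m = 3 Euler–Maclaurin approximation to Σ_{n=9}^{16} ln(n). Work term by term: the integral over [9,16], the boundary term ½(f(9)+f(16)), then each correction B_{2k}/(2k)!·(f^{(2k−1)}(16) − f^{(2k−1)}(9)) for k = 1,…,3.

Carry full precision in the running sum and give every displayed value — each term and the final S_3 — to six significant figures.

Integral: ∫_9^16 ln(x) dx = 17.5864.
½[f(9) + f(16)] = ½[2.19722 + 2.77259] = 2.48491.
Integral + boundary = 20.0713.
k=1: B_{2}/(2)! × [f^{(1)}(16) − f^{(1)}(9)] = 1/12 × (0.0625000 − 0.111111) = -0.00405093.
Running total after k=1: 20.0673.
k=2: B_{4}/(4)! × [f^{(3)}(16) − f^{(3)}(9)] = −1/720 × (0.000488281 − 0.00274348) = 3.13223e-06.
Running total after k=2: 20.0673.
k=3: B_{6}/(6)! × [f^{(5)}(16) − f^{(5)}(9)] = 1/30240 × (2.28882e-05 − 0.000406442) = -1.26837e-08.

S_3 ≈ 20.0673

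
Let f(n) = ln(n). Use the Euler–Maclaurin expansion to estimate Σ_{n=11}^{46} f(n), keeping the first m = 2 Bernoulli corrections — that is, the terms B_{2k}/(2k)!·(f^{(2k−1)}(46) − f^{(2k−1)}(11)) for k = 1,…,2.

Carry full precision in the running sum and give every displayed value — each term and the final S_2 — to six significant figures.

S_2 ≈ 117.848

Integral: ∫_11^46 ln(x) dx = 114.741.
Boundary: ½(f(11) + f(46)) = ½(2.39790 + 3.82864) = 3.11327.
So far: 117.854.
Correction k=1: B_{2}/2! · (f^{(1)}(46) − f^{(1)}(11)) = 1/12 · (0.0217391 − 0.0909091) = -0.00576416.
After k=1: 117.848.
Correction k=2: B_{4}/4! · (f^{(3)}(46) − f^{(3)}(11)) = −1/720 · (2.05474e-05 − 0.00150263) = 2.05845e-06.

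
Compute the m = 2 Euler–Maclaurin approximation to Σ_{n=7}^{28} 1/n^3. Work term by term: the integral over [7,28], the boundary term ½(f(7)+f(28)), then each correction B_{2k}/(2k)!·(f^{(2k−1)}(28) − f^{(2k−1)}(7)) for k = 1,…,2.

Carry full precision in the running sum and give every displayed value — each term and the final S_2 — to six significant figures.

∫_7^28 1/x^3 dx evaluates to 0.00956633.
Boundary: ½(f(7) + f(28)) = ½(0.00291545 + 4.55539e-05) = 0.00148050.
Integral + boundary = 0.0110468.
Correction k=1: B_{2}/2! · (f^{(1)}(28) − f^{(1)}(7)) = 1/12 · (-4.88078e-06 − (-0.00124948)) = 0.000103717.
Partial sum through k=1: 0.0111505.
Correction k=2: B_{4}/4! · (f^{(3)}(28) − f^{(3)}(7)) = −1/720 · (-1.24510e-07 − (-0.000509992)) = -7.08149e-07.

S_2 ≈ 0.0111498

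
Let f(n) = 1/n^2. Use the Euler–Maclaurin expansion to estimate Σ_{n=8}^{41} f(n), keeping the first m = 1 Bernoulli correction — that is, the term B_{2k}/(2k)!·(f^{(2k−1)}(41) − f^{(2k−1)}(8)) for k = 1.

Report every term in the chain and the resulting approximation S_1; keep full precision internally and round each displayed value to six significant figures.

The integral term ∫_8^41 1/x^2 dx = 0.100610.
½[f(8) + f(41)] = ½[0.0156250 + 0.000594884] = 0.00810994.
Integral + boundary = 0.108720.
Order-1 term: 1/12 · (-2.90187e-05 − (-0.00390625)) = 0.000323103.

S_1 ≈ 0.109043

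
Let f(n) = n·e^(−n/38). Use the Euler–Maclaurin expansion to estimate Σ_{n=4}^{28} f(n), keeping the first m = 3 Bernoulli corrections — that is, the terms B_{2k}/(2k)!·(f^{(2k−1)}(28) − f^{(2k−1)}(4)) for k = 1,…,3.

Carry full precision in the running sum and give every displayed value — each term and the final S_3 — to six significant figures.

S_3 ≈ 244.598

Integral: ∫_4^28 x·e^(−x/38) dx = 236.153.
Endpoint term: (f(4) + f(28))/2 = (3.60035 + 13.4014)/2 = 8.50090.
Running total after boundary: 244.654.
Order-1 term: 1/12 · (0.125953 − 0.805342) = -0.0566157.
After k=1: 244.598.
Order-2 term: −1/720 · (0.000750138 − 0.00180437) = 1.46422e-06.
After k=2: 244.598.
Order-3 term: 1/30240 · (9.78567e-07 − 2.11290e-06) = -3.75111e-11.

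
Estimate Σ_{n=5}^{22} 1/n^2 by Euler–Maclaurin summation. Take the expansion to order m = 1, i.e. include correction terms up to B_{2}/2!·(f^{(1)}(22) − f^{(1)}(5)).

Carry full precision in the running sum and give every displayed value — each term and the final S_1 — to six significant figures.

The integral term ∫_5^22 1/x^2 dx = 0.154545.
½[f(5) + f(22)] = ½[0.0400000 + 0.00206612] = 0.0210331.
Running total after boundary: 0.175579.
Correction k=1: B_{2}/2! · (f^{(1)}(22) − f^{(1)}(5)) = 1/12 · (-0.000187829 − (-0.0160000)) = 0.00131768.

S_1 ≈ 0.176896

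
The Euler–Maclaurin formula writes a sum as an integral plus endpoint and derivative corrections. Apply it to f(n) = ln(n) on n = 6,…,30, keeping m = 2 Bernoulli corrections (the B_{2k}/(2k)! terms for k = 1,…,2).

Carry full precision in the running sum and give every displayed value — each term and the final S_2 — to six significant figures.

The integral term ∫_6^30 ln(x) dx = 67.2854.
Boundary: ½(f(6) + f(30)) = ½(1.79176 + 3.40120) = 2.59648.
Running total after boundary: 69.8818.
Correction k=1: B_{2}/2! · (f^{(1)}(30) − f^{(1)}(6)) = 1/12 · (0.0333333 − 0.166667) = -0.0111111.
Running total after k=1: 69.8707.
Correction k=2: B_{4}/4! · (f^{(3)}(30) − f^{(3)}(6)) = −1/720 · (7.40741e-05 − 0.00925926) = 1.27572e-05.

S_2 ≈ 69.8707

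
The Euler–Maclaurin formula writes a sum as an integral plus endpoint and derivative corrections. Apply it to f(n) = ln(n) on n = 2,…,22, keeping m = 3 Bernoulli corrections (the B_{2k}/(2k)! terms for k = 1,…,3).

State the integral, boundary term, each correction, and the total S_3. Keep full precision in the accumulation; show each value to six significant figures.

S_3 ≈ 48.4712

∫_2^22 ln(x) dx evaluates to 46.6166.
Endpoint term: (f(2) + f(22))/2 = (0.693147 + 3.09104)/2 = 1.89209.
Integral + boundary = 48.5087.
Correction k=1: B_{2}/2! · (f^{(1)}(22) − f^{(1)}(2)) = 1/12 · (0.0454545 − 0.500000) = -0.0378788.
Running total after k=1: 48.4709.
Correction k=2: B_{4}/4! · (f^{(3)}(22) − f^{(3)}(2)) = −1/720 · (0.000187829 − 0.250000) = 0.000346961.
Running total after k=2: 48.4712.
Correction k=3: B_{6}/6! · (f^{(5)}(22) − f^{(5)}(2)) = 1/30240 · (4.65691e-06 − 0.750000) = -2.48014e-05.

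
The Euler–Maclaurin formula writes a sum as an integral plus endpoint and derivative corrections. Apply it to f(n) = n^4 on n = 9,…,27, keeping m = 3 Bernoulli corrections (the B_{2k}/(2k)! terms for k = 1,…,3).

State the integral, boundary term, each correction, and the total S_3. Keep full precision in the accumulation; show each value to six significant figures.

S_3 ≈ 3.13329e+06

The integral term ∫_9^27 x^4 dx = 2.85797e+06.
½[f(9) + f(27)] = ½[6561.00 + 531441] = 269001.
So far: 3.12697e+06.
Order-1 term: 1/12 · (78732.0 − 2916.00) = 6318.00.
Running total after k=1: 3.13329e+06.
Order-2 term: −1/720 · (648.000 − 216.000) = -0.600000.
Running total after k=2: 3.13329e+06.
Order-3 term: 1/30240 · (0.00000 − 0.00000) = 0.00000.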